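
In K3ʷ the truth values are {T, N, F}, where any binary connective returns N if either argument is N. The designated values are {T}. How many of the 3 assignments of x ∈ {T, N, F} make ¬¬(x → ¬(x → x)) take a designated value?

x=T: F ·
x=N: N ·
x=F: T ✓

1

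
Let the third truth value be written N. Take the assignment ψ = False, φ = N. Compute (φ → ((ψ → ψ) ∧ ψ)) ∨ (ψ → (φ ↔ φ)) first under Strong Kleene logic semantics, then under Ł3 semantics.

In Strong Kleene logic: ψ → ψ = False → False = True
(ψ → ψ) ∧ ψ = True ∧ False = False
φ → ((ψ → ψ) ∧ ψ) = N → False = N
φ ↔ φ = N ↔ N = N
ψ → (φ ↔ φ) = False → N = True
(φ → ((ψ → ψ) ∧ ψ)) ∨ (ψ → (φ ↔ φ)) = N ∨ True = True
In Ł3: ψ → ψ = False → False = True
(ψ → ψ) ∧ ψ = True ∧ False = False
φ → ((ψ → ψ) ∧ ψ) = N → False = N
φ ↔ φ = N ↔ N = True
ψ → (φ ↔ φ) = False → True = True
(φ → ((ψ → ψ) ∧ ψ)) ∨ (ψ → (φ ↔ φ)) = N ∨ True = True

True; True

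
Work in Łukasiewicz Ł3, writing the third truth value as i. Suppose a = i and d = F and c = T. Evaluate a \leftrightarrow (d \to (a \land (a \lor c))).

a \lor c = i \lor T = T
a \land (a \lor c) = i \land T = i
d \to (a \land (a \lor c)) = F \to i = T  [min(1, 1−0+½)]
a \leftrightarrow (d \to (a \land (a \lor c))) = i \leftrightarrow T = i

i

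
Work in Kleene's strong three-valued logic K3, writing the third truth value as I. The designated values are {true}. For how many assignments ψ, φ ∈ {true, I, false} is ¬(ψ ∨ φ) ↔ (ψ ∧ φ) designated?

2

Designated under: (ψ=true, φ=false); (ψ=false, φ=true).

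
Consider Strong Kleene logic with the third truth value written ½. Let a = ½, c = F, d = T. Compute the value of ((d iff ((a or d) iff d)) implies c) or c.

a or d = ½ or T = T
(a or d) iff d = T iff T = T
d iff ((a or d) iff d) = T iff T = T
(d iff ((a or d) iff d)) implies c = T implies F = F
((d iff ((a or d) iff d)) implies c) or c = F or F = F

F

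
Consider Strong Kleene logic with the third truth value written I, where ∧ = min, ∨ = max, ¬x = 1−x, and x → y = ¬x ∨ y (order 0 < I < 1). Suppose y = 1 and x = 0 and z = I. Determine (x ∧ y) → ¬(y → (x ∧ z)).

1

x ∧ y = 0 ∧ 1 = 0
x ∧ z = 0 ∧ I = 0
y → (x ∧ z) = 1 → 0 = 0
¬(y → (x ∧ z)) = ¬0 = 1
(x ∧ y) → ¬(y → (x ∧ z)) = 0 → 1 = 1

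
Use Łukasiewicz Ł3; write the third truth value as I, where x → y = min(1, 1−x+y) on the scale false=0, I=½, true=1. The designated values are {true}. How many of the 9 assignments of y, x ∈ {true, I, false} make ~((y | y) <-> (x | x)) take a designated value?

2

Designated under: (y=true, x=false); (y=false, x=true).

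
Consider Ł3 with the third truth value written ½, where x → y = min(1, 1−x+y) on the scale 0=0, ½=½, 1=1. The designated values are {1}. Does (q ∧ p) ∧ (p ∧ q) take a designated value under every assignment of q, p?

No

Countermodel: q=1, p=½ gives ½, which is not designated.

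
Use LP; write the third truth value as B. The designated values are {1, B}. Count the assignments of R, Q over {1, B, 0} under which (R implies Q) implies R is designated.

Of the 9 assignments, 6 give a value in {1, B}.

6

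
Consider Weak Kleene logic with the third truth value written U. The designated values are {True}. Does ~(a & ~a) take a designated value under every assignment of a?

No

Countermodel: a=U gives U, which is not designated.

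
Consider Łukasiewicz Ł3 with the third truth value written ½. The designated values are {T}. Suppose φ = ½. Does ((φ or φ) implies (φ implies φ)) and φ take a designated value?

φ or φ = ½ or ½ = ½
φ implies φ = ½ implies ½ = T  [min(1, 1−½+½)]
(φ or φ) implies (φ implies φ) = ½ implies T = T
((φ or φ) implies (φ implies φ)) and φ = T and ½ = ½
½ ∉ {T}.

No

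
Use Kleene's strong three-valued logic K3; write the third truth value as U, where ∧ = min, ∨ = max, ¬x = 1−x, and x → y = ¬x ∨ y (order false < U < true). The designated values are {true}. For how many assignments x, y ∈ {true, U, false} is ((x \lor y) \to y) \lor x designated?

Of the 9 assignments, 6 give a value in {true}.

6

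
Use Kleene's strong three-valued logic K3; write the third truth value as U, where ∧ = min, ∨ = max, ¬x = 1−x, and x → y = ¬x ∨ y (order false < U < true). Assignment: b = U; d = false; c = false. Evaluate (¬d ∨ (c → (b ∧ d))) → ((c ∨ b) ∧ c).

false

¬d = ¬false = true
b ∧ d = U ∧ false = false
c → (b ∧ d) = false → false = true
¬d ∨ (c → (b ∧ d)) = true ∨ true = true
c ∨ b = false ∨ U = U
(c ∨ b) ∧ c = U ∧ false = false
(¬d ∨ (c → (b ∧ d))) → ((c ∨ b) ∧ c) = true → false = false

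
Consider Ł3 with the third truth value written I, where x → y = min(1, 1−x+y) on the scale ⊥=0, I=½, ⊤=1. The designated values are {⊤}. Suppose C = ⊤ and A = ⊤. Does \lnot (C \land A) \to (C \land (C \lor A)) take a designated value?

Yes

C \land A = ⊤ \land ⊤ = ⊤
\lnot (C \land A) = \lnot ⊤ = ⊥
C \lor A = ⊤ \lor ⊤ = ⊤
C \land (C \lor A) = ⊤ \land ⊤ = ⊤
\lnot (C \land A) \to (C \land (C \lor A)) = ⊥ \to ⊤ = ⊤
⊤ ∈ {⊤}.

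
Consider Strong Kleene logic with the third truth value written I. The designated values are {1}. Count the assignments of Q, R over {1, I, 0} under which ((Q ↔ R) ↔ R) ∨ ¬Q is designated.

Of the 9 assignments, 5 give a value in {1}.

5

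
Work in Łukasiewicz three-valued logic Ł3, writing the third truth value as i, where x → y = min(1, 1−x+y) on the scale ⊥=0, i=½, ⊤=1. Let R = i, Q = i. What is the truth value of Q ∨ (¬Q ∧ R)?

i

¬Q = ¬i = i
¬Q ∧ R = i ∧ i = i
Q ∨ (¬Q ∧ R) = i ∨ i = i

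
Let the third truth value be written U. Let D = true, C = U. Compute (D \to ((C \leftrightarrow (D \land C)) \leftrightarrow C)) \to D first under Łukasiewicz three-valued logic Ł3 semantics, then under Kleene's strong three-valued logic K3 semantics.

true; true

In Łukasiewicz three-valued logic Ł3: D \land C = true \land U = U
C \leftrightarrow (D \land C) = U \leftrightarrow U = true  [1 − |½−½|]
(C \leftrightarrow (D \land C)) \leftrightarrow C = true \leftrightarrow U = U
D \to ((C \leftrightarrow (D \land C)) \leftrightarrow C) = true \to U = U
(D \to ((C \leftrightarrow (D \land C)) \leftrightarrow C)) \to D = U \to true = true
In Kleene's strong three-valued logic K3: D \land C = true \land U = U
C \leftrightarrow (D \land C) = U \leftrightarrow U = U
(C \leftrightarrow (D \land C)) \leftrightarrow C = U \leftrightarrow U = U
D \to ((C \leftrightarrow (D \land C)) \leftrightarrow C) = true \to U = U  [\lnot true \lor U]
(D \to ((C \leftrightarrow (D \land C)) \leftrightarrow C)) \to D = U \to true = true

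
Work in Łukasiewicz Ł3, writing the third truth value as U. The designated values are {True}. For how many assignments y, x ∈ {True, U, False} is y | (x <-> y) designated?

Of the 9 assignments, 5 give a value in {True}.

5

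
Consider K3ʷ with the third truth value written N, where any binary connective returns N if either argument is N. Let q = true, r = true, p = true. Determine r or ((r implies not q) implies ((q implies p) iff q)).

true

not q = not true = false
r implies not q = true implies false = false
q implies p = true implies true = true
(q implies p) iff q = true iff true = true
(r implies not q) implies ((q implies p) iff q) = false implies true = true
r or ((r implies not q) implies ((q implies p) iff q)) = true or true = true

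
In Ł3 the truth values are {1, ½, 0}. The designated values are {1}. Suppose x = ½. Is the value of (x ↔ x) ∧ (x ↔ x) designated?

x ↔ x = ½ ↔ ½ = 1  [1 − |½−½|]
x ↔ x = ½ ↔ ½ = 1
(x ↔ x) ∧ (x ↔ x) = 1 ∧ 1 = 1
1 ∈ {1}.

Yes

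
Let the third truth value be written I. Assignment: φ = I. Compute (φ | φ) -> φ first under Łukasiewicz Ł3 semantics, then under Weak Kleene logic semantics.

In Łukasiewicz Ł3: φ | φ = I | I = I
(φ | φ) -> φ = I -> I = true  [min(1, 1−½+½)]
In Weak Kleene logic: φ | φ = I | I = I
(φ | φ) -> φ = I -> I = I  [any arg is the third value ⇒ result is the third value]
They differ because Łukasiewicz Ł3 and Weak Kleene logic treat I differently under the binary connectives.

true; I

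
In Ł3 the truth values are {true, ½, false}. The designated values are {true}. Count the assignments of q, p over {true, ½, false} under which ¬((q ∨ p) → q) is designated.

Designated under: (q=false, p=true).

1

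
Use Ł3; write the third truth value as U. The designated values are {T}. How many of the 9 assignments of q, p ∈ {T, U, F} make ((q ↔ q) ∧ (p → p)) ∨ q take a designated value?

Of the 9 assignments, 9 give a value in {T}.

9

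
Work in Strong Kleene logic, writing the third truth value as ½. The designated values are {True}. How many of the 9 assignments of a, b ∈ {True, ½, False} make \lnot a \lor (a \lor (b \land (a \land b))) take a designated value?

Of the 9 assignments, 6 give a value in {True}.

6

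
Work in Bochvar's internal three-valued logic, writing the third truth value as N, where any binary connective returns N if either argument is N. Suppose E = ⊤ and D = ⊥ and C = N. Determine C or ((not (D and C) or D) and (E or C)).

D and C = ⊥ and N = N
not (D and C) = not N = N
not (D and C) or D = N or ⊥ = N
E or C = ⊤ or N = N
(not (D and C) or D) and (E or C) = N and N = N
C or ((not (D and C) or D) and (E or C)) = N or N = N

N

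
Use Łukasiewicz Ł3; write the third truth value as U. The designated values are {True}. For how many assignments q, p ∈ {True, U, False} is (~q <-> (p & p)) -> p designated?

6

Of the 9 assignments, 6 give a value in {True}.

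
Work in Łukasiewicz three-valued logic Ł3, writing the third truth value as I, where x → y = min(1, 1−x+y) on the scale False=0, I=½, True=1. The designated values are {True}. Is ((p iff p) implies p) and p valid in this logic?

Countermodel: p=I gives I, which is not designated.

No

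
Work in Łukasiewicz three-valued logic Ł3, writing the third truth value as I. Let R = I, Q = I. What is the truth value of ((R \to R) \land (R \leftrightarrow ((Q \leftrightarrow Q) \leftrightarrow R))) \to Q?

I

R \to R = I \to I = ⊤  [min(1, 1−½+½)]
Q \leftrightarrow Q = I \leftrightarrow I = ⊤
(Q \leftrightarrow Q) \leftrightarrow R = ⊤ \leftrightarrow I = I
R \leftrightarrow ((Q \leftrightarrow Q) \leftrightarrow R) = I \leftrightarrow I = ⊤
(R \to R) \land (R \leftrightarrow ((Q \leftrightarrow Q) \leftrightarrow R)) = ⊤ \land ⊤ = ⊤
((R \to R) \land (R \leftrightarrow ((Q \leftrightarrow Q) \leftrightarrow R))) \to Q = ⊤ \to I = I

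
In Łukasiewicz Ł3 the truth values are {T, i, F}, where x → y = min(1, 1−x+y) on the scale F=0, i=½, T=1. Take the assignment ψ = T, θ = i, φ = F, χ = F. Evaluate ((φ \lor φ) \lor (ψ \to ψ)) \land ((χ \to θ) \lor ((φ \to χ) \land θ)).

φ \lor φ = F \lor F = F
ψ \to ψ = T \to T = T
(φ \lor φ) \lor (ψ \to ψ) = F \lor T = T
χ \to θ = F \to i = T  [min(1, 1−0+½)]
φ \to χ = F \to F = T
(φ \to χ) \land θ = T \land i = i
(χ \to θ) \lor ((φ \to χ) \land θ) = T \lor i = T
((φ \lor φ) \lor (ψ \to ψ)) \land ((χ \to θ) \lor ((φ \to χ) \land θ)) = T \land T = T

T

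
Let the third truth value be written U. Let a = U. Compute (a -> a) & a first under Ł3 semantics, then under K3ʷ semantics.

In Ł3: a -> a = U -> U = ⊤  [min(1, 1−½+½)]
(a -> a) & a = ⊤ & U = U
In K3ʷ: a -> a = U -> U = U  [any arg is the third value ⇒ result is the third value]
(a -> a) & a = U & U = U

U; U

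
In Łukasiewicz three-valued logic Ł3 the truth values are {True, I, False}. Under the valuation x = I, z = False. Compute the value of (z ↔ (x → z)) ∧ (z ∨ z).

x → z = I → False = I  [min(1, 1−½+0)]
z ↔ (x → z) = False ↔ I = I
z ∨ z = False ∨ False = False
(z ↔ (x → z)) ∧ (z ∨ z) = I ∧ False = False

False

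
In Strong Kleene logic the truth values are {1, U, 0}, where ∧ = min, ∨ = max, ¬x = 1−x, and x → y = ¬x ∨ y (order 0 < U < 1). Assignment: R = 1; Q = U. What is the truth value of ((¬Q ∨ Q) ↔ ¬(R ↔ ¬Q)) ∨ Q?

¬Q = ¬U = U
¬Q ∨ Q = U ∨ U = U
¬Q = ¬U = U
R ↔ ¬Q = 1 ↔ U = U
¬(R ↔ ¬Q) = ¬U = U
(¬Q ∨ Q) ↔ ¬(R ↔ ¬Q) = U ↔ U = U
((¬Q ∨ Q) ↔ ¬(R ↔ ¬Q)) ∨ Q = U ∨ U = U

U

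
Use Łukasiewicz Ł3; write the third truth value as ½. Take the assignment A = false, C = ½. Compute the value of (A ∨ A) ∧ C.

A ∨ A = false ∨ false = false
(A ∨ A) ∧ C = false ∧ ½ = false

false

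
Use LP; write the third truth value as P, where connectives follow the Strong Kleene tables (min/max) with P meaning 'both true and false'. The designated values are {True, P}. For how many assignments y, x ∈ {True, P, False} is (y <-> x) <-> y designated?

Of the 9 assignments, 7 give a value in {True, P}.

7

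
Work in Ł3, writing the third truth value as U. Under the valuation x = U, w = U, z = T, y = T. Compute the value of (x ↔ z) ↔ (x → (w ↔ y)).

x ↔ z = U ↔ T = U  [1 − |½−1|]
w ↔ y = U ↔ T = U
x → (w ↔ y) = U → U = T
(x ↔ z) ↔ (x → (w ↔ y)) = U ↔ T = U

U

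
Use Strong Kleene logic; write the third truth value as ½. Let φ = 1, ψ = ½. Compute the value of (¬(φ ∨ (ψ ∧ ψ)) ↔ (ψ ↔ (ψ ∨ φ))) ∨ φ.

1

ψ ∧ ψ = ½ ∧ ½ = ½
φ ∨ (ψ ∧ ψ) = 1 ∨ ½ = 1
¬(φ ∨ (ψ ∧ ψ)) = ¬1 = 0
ψ ∨ φ = ½ ∨ 1 = 1
ψ ↔ (ψ ∨ φ) = ½ ↔ 1 = ½
¬(φ ∨ (ψ ∧ ψ)) ↔ (ψ ↔ (ψ ∨ φ)) = 0 ↔ ½ = ½
(¬(φ ∨ (ψ ∧ ψ)) ↔ (ψ ↔ (ψ ∨ φ))) ∨ φ = ½ ∨ 1 = 1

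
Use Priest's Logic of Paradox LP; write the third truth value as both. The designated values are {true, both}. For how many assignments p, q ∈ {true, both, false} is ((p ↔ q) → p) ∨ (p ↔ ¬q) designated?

Of the 9 assignments, 8 give a value in {true, both}.

8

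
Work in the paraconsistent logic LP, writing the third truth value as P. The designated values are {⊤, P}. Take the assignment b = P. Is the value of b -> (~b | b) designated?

~b = ~P = P
~b | b = P | P = P
b -> (~b | b) = P -> P = P
P ∈ {⊤, P}.

Yes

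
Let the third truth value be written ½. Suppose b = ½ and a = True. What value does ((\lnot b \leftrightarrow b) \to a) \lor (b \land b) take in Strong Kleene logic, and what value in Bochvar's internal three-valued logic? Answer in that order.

In Strong Kleene logic: \lnot b = \lnot ½ = ½
\lnot b \leftrightarrow b = ½ \leftrightarrow ½ = ½
(\lnot b \leftrightarrow b) \to a = ½ \to True = True
b \land b = ½ \land ½ = ½
((\lnot b \leftrightarrow b) \to a) \lor (b \land b) = True \lor ½ = True
In Bochvar's internal three-valued logic: \lnot b = \lnot ½ = ½
\lnot b \leftrightarrow b = ½ \leftrightarrow ½ = ½
(\lnot b \leftrightarrow b) \to a = ½ \to True = ½  [any arg is the third value ⇒ result is the third value]
b \land b = ½ \land ½ = ½
((\lnot b \leftrightarrow b) \to a) \lor (b \land b) = ½ \lor ½ = ½
They differ because Strong Kleene logic and Bochvar's internal three-valued logic treat ½ differently under the binary connectives.

True; ½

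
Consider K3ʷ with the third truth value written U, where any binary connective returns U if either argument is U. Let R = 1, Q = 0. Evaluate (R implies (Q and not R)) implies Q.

not R = not 1 = 0
Q and not R = 0 and 0 = 0
R implies (Q and not R) = 1 implies 0 = 0
(R implies (Q and not R)) implies Q = 0 implies 0 = 1

1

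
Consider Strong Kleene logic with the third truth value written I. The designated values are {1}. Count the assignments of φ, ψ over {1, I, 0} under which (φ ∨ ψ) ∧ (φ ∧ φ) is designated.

Designated under: (φ=1, ψ=1); (φ=1, ψ=I); (φ=1, ψ=0).

3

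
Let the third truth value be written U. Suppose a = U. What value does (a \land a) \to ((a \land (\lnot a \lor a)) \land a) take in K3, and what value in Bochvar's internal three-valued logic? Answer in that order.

U; U

In K3: a \land a = U \land U = U
\lnot a = \lnot U = U
\lnot a \lor a = U \lor U = U
a \land (\lnot a \lor a) = U \land U = U
(a \land (\lnot a \lor a)) \land a = U \land U = U
(a \land a) \to ((a \land (\lnot a \lor a)) \land a) = U \to U = U
In Bochvar's internal three-valued logic: a \land a = U \land U = U
\lnot a = \lnot U = U
\lnot a \lor a = U \lor U = U
a \land (\lnot a \lor a) = U \land U = U
(a \land (\lnot a \lor a)) \land a = U \land U = U
(a \land a) \to ((a \land (\lnot a \lor a)) \land a) = U \to U = U  [any arg is the third value ⇒ result is the third value]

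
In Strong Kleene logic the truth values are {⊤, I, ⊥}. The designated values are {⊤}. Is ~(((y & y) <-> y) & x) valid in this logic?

Countermodel: y=⊤, x=⊤ gives ⊥, which is not designated.

No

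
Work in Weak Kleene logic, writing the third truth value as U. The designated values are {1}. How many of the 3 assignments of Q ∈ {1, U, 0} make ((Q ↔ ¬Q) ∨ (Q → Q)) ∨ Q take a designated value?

Q=1: 1 ✓
Q=U: U ·
Q=0: 1 ✓

2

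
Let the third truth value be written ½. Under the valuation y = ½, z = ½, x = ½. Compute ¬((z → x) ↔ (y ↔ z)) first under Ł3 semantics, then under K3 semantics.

In Ł3: z → x = ½ → ½ = true  [min(1, 1−½+½)]
y ↔ z = ½ ↔ ½ = true
(z → x) ↔ (y ↔ z) = true ↔ true = true
¬((z → x) ↔ (y ↔ z)) = ¬true = false
In K3: z → x = ½ → ½ = ½
y ↔ z = ½ ↔ ½ = ½
(z → x) ↔ (y ↔ z) = ½ ↔ ½ = ½
¬((z → x) ↔ (y ↔ z)) = ¬½ = ½
They differ because Ł3 and K3 treat ½ differently under implication.

false; ½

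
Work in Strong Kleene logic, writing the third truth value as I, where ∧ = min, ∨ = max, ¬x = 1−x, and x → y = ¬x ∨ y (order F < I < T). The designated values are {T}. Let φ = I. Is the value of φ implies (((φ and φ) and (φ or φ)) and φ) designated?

No

φ and φ = I and I = I
φ or φ = I or I = I
(φ and φ) and (φ or φ) = I and I = I
((φ and φ) and (φ or φ)) and φ = I and I = I
φ implies (((φ and φ) and (φ or φ)) and φ) = I implies I = I  [not I or I]
I ∉ {T}.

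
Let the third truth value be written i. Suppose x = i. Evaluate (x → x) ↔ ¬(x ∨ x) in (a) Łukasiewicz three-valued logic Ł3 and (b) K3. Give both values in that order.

In Łukasiewicz three-valued logic Ł3: x → x = i → i = true
x ∨ x = i ∨ i = i
¬(x ∨ x) = ¬i = i
(x → x) ↔ ¬(x ∨ x) = true ↔ i = i
In K3: x → x = i → i = i  [¬i ∨ i]
x ∨ x = i ∨ i = i
¬(x ∨ x) = ¬i = i
(x → x) ↔ ¬(x ∨ x) = i ↔ i = i

i; i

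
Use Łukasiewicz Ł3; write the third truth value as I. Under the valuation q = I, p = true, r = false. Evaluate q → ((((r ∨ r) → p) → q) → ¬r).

true

r ∨ r = false ∨ false = false
(r ∨ r) → p = false → true = true
((r ∨ r) → p) → q = true → I = I  [min(1, 1−1+½)]
¬r = ¬false = true
(((r ∨ r) → p) → q) → ¬r = I → true = true
q → ((((r ∨ r) → p) → q) → ¬r) = I → true = true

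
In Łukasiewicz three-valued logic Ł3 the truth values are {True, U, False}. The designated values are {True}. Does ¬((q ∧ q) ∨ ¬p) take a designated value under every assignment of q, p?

Countermodel: q=True, p=True gives False, which is not designated.

No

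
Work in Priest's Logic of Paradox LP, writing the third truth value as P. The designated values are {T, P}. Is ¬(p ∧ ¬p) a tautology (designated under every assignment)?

Every assignment of p over {T, P, F} gives a value in {T, P}.
In particular, with p=P: ¬(p ∧ ¬p) = P.

Yes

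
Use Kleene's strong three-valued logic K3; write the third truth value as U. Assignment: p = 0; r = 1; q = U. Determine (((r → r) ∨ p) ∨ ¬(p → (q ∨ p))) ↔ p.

0

r → r = 1 → 1 = 1
(r → r) ∨ p = 1 ∨ 0 = 1
q ∨ p = U ∨ 0 = U
p → (q ∨ p) = 0 → U = 1  [¬0 ∨ U]
¬(p → (q ∨ p)) = ¬1 = 0
((r → r) ∨ p) ∨ ¬(p → (q ∨ p)) = 1 ∨ 0 = 1
(((r → r) ∨ p) ∨ ¬(p → (q ∨ p))) ↔ p = 1 ↔ 0 = 0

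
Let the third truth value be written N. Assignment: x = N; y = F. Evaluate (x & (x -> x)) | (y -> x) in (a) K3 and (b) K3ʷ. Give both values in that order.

In K3: x -> x = N -> N = N  [~N | N]
x & (x -> x) = N & N = N
y -> x = F -> N = T
(x & (x -> x)) | (y -> x) = N | T = T
In K3ʷ: x -> x = N -> N = N  [any arg is the third value ⇒ result is the third value]
x & (x -> x) = N & N = N
y -> x = F -> N = N
(x & (x -> x)) | (y -> x) = N | N = N
They differ because K3 and K3ʷ treat N differently under the binary connectives.

T; N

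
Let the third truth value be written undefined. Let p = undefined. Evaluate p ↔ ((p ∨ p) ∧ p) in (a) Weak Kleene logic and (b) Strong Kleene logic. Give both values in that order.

In Weak Kleene logic: p ∨ p = undefined ∨ undefined = undefined
(p ∨ p) ∧ p = undefined ∧ undefined = undefined
p ↔ ((p ∨ p) ∧ p) = undefined ↔ undefined = undefined
In Strong Kleene logic: p ∨ p = undefined ∨ undefined = undefined
(p ∨ p) ∧ p = undefined ∧ undefined = undefined
p ↔ ((p ∨ p) ∧ p) = undefined ↔ undefined = undefined

undefined; undefined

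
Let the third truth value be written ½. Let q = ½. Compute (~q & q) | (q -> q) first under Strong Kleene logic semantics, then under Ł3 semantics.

½; 1

In Strong Kleene logic: ~q = ~½ = ½
~q & q = ½ & ½ = ½
q -> q = ½ -> ½ = ½  [~½ | ½]
(~q & q) | (q -> q) = ½ | ½ = ½
In Ł3: ~q = ~½ = ½
~q & q = ½ & ½ = ½
q -> q = ½ -> ½ = 1  [min(1, 1−½+½)]
(~q & q) | (q -> q) = ½ | 1 = 1
They differ because Strong Kleene logic and Ł3 treat ½ differently under implication.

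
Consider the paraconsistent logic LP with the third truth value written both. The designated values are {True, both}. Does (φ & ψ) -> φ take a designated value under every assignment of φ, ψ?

Yes

Every assignment of φ, ψ over {True, both, False} gives a value in {True, both}.
In particular, with φ=both, ψ=both: (φ & ψ) -> φ = both.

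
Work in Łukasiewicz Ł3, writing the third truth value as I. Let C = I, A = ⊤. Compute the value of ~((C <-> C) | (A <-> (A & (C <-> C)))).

⊥

C <-> C = I <-> I = ⊤  [1 − |½−½|]
C <-> C = I <-> I = ⊤
A & (C <-> C) = ⊤ & ⊤ = ⊤
A <-> (A & (C <-> C)) = ⊤ <-> ⊤ = ⊤
(C <-> C) | (A <-> (A & (C <-> C))) = ⊤ | ⊤ = ⊤
~((C <-> C) | (A <-> (A & (C <-> C)))) = ~⊤ = ⊥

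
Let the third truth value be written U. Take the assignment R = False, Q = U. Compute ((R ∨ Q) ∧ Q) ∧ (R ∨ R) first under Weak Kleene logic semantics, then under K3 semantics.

In Weak Kleene logic: R ∨ Q = False ∨ U = U
(R ∨ Q) ∧ Q = U ∧ U = U
R ∨ R = False ∨ False = False
((R ∨ Q) ∧ Q) ∧ (R ∨ R) = U ∧ False = U
In K3: R ∨ Q = False ∨ U = U
(R ∨ Q) ∧ Q = U ∧ U = U
R ∨ R = False ∨ False = False
((R ∨ Q) ∧ Q) ∧ (R ∨ R) = U ∧ False = False
They differ because Weak Kleene logic and K3 treat U differently under the binary connectives.

U; False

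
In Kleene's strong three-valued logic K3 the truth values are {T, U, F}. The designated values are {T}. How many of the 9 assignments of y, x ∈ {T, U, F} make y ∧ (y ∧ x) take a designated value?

1

Designated under: (y=T, x=T).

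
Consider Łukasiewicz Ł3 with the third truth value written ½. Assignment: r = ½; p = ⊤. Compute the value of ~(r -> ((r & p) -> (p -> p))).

⊥

r & p = ½ & ⊤ = ½
p -> p = ⊤ -> ⊤ = ⊤
(r & p) -> (p -> p) = ½ -> ⊤ = ⊤  [min(1, 1−½+1)]
r -> ((r & p) -> (p -> p)) = ½ -> ⊤ = ⊤
~(r -> ((r & p) -> (p -> p))) = ~⊤ = ⊥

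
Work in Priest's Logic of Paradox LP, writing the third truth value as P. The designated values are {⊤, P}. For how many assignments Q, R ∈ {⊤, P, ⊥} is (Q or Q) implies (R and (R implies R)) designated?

Of the 9 assignments, 8 give a value in {⊤, P}.

8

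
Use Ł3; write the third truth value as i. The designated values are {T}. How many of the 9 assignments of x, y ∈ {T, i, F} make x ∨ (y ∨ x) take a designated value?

5

Of the 9 assignments, 5 give a value in {T}.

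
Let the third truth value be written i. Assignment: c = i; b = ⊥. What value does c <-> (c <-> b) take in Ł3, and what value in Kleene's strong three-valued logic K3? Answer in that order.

In Ł3: c <-> b = i <-> ⊥ = i  [1 − |½−0|]
c <-> (c <-> b) = i <-> i = ⊤
In Kleene's strong three-valued logic K3: c <-> b = i <-> ⊥ = i
c <-> (c <-> b) = i <-> i = i
They differ because Ł3 and Kleene's strong three-valued logic K3 treat i differently under implication.

⊤; i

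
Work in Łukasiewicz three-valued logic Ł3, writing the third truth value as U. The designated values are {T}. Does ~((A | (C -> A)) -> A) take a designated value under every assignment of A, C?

No

Countermodel: A=T, C=T gives F, which is not designated.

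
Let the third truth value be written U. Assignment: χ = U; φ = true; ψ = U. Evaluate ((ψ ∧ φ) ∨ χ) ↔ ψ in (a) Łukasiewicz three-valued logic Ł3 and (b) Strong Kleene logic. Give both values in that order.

true; U

In Łukasiewicz three-valued logic Ł3: ψ ∧ φ = U ∧ true = U
(ψ ∧ φ) ∨ χ = U ∨ U = U
((ψ ∧ φ) ∨ χ) ↔ ψ = U ↔ U = true  [1 − |½−½|]
In Strong Kleene logic: ψ ∧ φ = U ∧ true = U
(ψ ∧ φ) ∨ χ = U ∨ U = U
((ψ ∧ φ) ∨ χ) ↔ ψ = U ↔ U = U
They differ because Łukasiewicz three-valued logic Ł3 and Strong Kleene logic treat U differently under implication.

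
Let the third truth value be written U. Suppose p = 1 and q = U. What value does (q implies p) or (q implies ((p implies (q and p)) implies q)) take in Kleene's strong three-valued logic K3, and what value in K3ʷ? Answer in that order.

In Kleene's strong three-valued logic K3: q implies p = U implies 1 = 1  [not U or 1]
q and p = U and 1 = U
p implies (q and p) = 1 implies U = U
(p implies (q and p)) implies q = U implies U = U
q implies ((p implies (q and p)) implies q) = U implies U = U
(q implies p) or (q implies ((p implies (q and p)) implies q)) = 1 or U = 1
In K3ʷ: q implies p = U implies 1 = U  [any arg is the third value ⇒ result is the third value]
q and p = U and 1 = U
p implies (q and p) = 1 implies U = U
(p implies (q and p)) implies q = U implies U = U
q implies ((p implies (q and p)) implies q) = U implies U = U
(q implies p) or (q implies ((p implies (q and p)) implies q)) = U or U = U
They differ because Kleene's strong three-valued logic K3 and K3ʷ treat U differently under the binary connectives.

1; U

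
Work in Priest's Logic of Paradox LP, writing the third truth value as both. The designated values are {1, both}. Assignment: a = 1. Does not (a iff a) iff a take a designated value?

No

a iff a = 1 iff 1 = 1
not (a iff a) = not 1 = 0
not (a iff a) iff a = 0 iff 1 = 0
0 ∉ {1, both}.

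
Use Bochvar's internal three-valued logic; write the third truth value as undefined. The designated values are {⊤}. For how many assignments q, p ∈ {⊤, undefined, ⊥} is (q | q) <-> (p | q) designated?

Designated under: (q=⊤, p=⊤); (q=⊤, p=⊥); (q=⊥, p=⊥).

3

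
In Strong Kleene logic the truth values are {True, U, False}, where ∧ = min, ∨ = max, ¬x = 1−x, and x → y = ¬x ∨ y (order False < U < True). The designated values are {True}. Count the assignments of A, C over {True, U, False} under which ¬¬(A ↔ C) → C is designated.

4

Designated under: (A=True, C=True); (A=True, C=False); (A=U, C=True); (A=False, C=True).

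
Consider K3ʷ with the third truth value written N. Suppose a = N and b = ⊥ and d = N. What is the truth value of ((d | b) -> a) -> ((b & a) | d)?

N

d | b = N | ⊥ = N
(d | b) -> a = N -> N = N  [any arg is the third value ⇒ result is the third value]
b & a = ⊥ & N = N
(b & a) | d = N | N = N
((d | b) -> a) -> ((b & a) | d) = N -> N = N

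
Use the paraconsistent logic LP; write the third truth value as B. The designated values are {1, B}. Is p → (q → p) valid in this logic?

Yes

Every assignment of p, q over {1, B, 0} gives a value in {1, B}.
In particular, with p=B, q=B: p → (q → p) = B.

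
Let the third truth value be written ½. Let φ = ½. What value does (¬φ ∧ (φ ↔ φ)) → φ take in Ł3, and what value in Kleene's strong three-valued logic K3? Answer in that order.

In Ł3: ¬φ = ¬½ = ½
φ ↔ φ = ½ ↔ ½ = True  [1 − |½−½|]
¬φ ∧ (φ ↔ φ) = ½ ∧ True = ½
(¬φ ∧ (φ ↔ φ)) → φ = ½ → ½ = True
In Kleene's strong three-valued logic K3: ¬φ = ¬½ = ½
φ ↔ φ = ½ ↔ ½ = ½
¬φ ∧ (φ ↔ φ) = ½ ∧ ½ = ½
(¬φ ∧ (φ ↔ φ)) → φ = ½ → ½ = ½
They differ because Ł3 and Kleene's strong three-valued logic K3 treat ½ differently under implication.

True; ½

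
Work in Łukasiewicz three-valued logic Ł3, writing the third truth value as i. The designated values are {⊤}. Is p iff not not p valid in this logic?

Yes

Every assignment of p over {⊤, i, ⊥} gives a value in {⊤}.
In particular, with p=i: p iff not not p = ⊤.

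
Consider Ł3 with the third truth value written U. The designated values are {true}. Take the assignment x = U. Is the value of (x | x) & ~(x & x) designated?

No

x | x = U | U = U
x & x = U & U = U
~(x & x) = ~U = U
(x | x) & ~(x & x) = U & U = U
U ∉ {true}.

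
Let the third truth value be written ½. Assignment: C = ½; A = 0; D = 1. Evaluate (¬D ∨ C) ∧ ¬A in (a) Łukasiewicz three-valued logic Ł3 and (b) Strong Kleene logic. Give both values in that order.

In Łukasiewicz three-valued logic Ł3: ¬D = ¬1 = 0
¬D ∨ C = 0 ∨ ½ = ½
¬A = ¬0 = 1
(¬D ∨ C) ∧ ¬A = ½ ∧ 1 = ½
In Strong Kleene logic: ¬D = ¬1 = 0
¬D ∨ C = 0 ∨ ½ = ½
¬A = ¬0 = 1
(¬D ∨ C) ∧ ¬A = ½ ∧ 1 = ½

½; ½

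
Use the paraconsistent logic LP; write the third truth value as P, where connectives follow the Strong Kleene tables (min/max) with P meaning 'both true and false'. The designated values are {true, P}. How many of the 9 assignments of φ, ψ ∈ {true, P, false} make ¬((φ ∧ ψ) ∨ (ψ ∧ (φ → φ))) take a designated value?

7

Of the 9 assignments, 7 give a value in {true, P}.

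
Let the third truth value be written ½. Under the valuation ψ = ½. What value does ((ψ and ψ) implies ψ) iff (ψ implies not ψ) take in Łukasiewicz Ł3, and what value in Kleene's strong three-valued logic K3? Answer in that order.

In Łukasiewicz Ł3: ψ and ψ = ½ and ½ = ½
(ψ and ψ) implies ψ = ½ implies ½ = ⊤  [min(1, 1−½+½)]
not ψ = not ½ = ½
ψ implies not ψ = ½ implies ½ = ⊤
((ψ and ψ) implies ψ) iff (ψ implies not ψ) = ⊤ iff ⊤ = ⊤
In Kleene's strong three-valued logic K3: ψ and ψ = ½ and ½ = ½
(ψ and ψ) implies ψ = ½ implies ½ = ½  [not ½ or ½]
not ψ = not ½ = ½
ψ implies not ψ = ½ implies ½ = ½
((ψ and ψ) implies ψ) iff (ψ implies not ψ) = ½ iff ½ = ½
They differ because Łukasiewicz Ł3 and Kleene's strong three-valued logic K3 treat ½ differently under implication.

⊤; ½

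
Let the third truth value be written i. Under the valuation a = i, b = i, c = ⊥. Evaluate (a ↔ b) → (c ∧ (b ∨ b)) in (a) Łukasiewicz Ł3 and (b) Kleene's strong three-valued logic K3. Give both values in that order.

⊥; i

In Łukasiewicz Ł3: a ↔ b = i ↔ i = ⊤  [1 − |½−½|]
b ∨ b = i ∨ i = i
c ∧ (b ∨ b) = ⊥ ∧ i = ⊥
(a ↔ b) → (c ∧ (b ∨ b)) = ⊤ → ⊥ = ⊥
In Kleene's strong three-valued logic K3: a ↔ b = i ↔ i = i
b ∨ b = i ∨ i = i
c ∧ (b ∨ b) = ⊥ ∧ i = ⊥
(a ↔ b) → (c ∧ (b ∨ b)) = i → ⊥ = i
They differ because Łukasiewicz Ł3 and Kleene's strong three-valued logic K3 treat i differently under implication.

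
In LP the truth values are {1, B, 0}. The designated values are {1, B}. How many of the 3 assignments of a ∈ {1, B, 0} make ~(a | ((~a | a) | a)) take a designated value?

1

a=1: 0 ·
a=B: B ✓
a=0: 0 ·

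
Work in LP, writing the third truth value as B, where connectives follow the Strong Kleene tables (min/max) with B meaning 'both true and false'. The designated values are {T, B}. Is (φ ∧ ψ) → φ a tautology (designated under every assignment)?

Yes

Every assignment of φ, ψ over {T, B, F} gives a value in {T, B}.
In particular, with φ=B, ψ=B: (φ ∧ ψ) → φ = B.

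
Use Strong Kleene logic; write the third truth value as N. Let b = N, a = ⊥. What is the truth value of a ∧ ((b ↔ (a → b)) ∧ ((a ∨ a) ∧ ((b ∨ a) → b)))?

a → b = ⊥ → N = ⊤  [¬⊥ ∨ N]
b ↔ (a → b) = N ↔ ⊤ = N
a ∨ a = ⊥ ∨ ⊥ = ⊥
b ∨ a = N ∨ ⊥ = N
(b ∨ a) → b = N → N = N
(a ∨ a) ∧ ((b ∨ a) → b) = ⊥ ∧ N = ⊥
(b ↔ (a → b)) ∧ ((a ∨ a) ∧ ((b ∨ a) → b)) = N ∧ ⊥ = ⊥
a ∧ ((b ↔ (a → b)) ∧ ((a ∨ a) ∧ ((b ∨ a) → b))) = ⊥ ∧ ⊥ = ⊥

⊥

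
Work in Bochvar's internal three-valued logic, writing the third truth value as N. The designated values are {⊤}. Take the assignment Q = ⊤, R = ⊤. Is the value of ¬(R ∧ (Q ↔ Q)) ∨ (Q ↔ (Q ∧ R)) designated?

Yes

Q ↔ Q = ⊤ ↔ ⊤ = ⊤
R ∧ (Q ↔ Q) = ⊤ ∧ ⊤ = ⊤
¬(R ∧ (Q ↔ Q)) = ¬⊤ = ⊥
Q ∧ R = ⊤ ∧ ⊤ = ⊤
Q ↔ (Q ∧ R) = ⊤ ↔ ⊤ = ⊤
¬(R ∧ (Q ↔ Q)) ∨ (Q ↔ (Q ∧ R)) = ⊥ ∨ ⊤ = ⊤
⊤ ∈ {⊤}.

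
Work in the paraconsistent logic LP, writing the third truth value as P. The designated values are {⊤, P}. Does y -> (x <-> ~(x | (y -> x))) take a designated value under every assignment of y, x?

Countermodel: y=⊤, x=⊤ gives ⊥, which is not designated.

No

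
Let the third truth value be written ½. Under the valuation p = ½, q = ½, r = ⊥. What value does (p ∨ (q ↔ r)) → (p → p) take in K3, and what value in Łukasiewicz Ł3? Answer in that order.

½; ⊤

In K3: q ↔ r = ½ ↔ ⊥ = ½
p ∨ (q ↔ r) = ½ ∨ ½ = ½
p → p = ½ → ½ = ½  [¬½ ∨ ½]
(p ∨ (q ↔ r)) → (p → p) = ½ → ½ = ½
In Łukasiewicz Ł3: q ↔ r = ½ ↔ ⊥ = ½  [1 − |½−0|]
p ∨ (q ↔ r) = ½ ∨ ½ = ½
p → p = ½ → ½ = ⊤
(p ∨ (q ↔ r)) → (p → p) = ½ → ⊤ = ⊤
They differ because K3 and Łukasiewicz Ł3 treat ½ differently under implication.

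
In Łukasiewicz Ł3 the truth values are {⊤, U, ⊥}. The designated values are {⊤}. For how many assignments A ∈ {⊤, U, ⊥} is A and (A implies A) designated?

1

A=⊤: ⊤ ✓
A=U: U ·
A=⊥: ⊥ ·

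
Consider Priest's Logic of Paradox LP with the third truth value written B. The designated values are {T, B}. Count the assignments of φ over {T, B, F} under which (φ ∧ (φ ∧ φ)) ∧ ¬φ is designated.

φ=T: F ·
φ=B: B ✓
φ=F: F ·

1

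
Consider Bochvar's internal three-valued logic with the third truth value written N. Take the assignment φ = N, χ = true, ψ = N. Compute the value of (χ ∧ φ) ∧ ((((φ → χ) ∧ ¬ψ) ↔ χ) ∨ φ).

N

χ ∧ φ = true ∧ N = N
φ → χ = N → true = N
¬ψ = ¬N = N
(φ → χ) ∧ ¬ψ = N ∧ N = N
((φ → χ) ∧ ¬ψ) ↔ χ = N ↔ true = N
(((φ → χ) ∧ ¬ψ) ↔ χ) ∨ φ = N ∨ N = N
(χ ∧ φ) ∧ ((((φ → χ) ∧ ¬ψ) ↔ χ) ∨ φ) = N ∧ N = N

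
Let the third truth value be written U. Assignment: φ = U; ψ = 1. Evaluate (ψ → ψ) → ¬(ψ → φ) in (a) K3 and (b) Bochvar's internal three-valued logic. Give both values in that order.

In K3: ψ → ψ = 1 → 1 = 1
ψ → φ = 1 → U = U  [¬1 ∨ U]
¬(ψ → φ) = ¬U = U
(ψ → ψ) → ¬(ψ → φ) = 1 → U = U
In Bochvar's internal three-valued logic: ψ → ψ = 1 → 1 = 1
ψ → φ = 1 → U = U  [any arg is the third value ⇒ result is the third value]
¬(ψ → φ) = ¬U = U
(ψ → ψ) → ¬(ψ → φ) = 1 → U = U

U; U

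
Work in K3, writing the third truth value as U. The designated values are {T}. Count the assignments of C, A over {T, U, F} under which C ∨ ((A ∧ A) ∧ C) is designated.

Designated under: (C=T, A=T); (C=T, A=U); (C=T, A=F).

3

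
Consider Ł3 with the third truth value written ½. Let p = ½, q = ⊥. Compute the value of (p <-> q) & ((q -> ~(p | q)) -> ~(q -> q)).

p <-> q = ½ <-> ⊥ = ½
p | q = ½ | ⊥ = ½
~(p | q) = ~½ = ½
q -> ~(p | q) = ⊥ -> ½ = ⊤
q -> q = ⊥ -> ⊥ = ⊤
~(q -> q) = ~⊤ = ⊥
(q -> ~(p | q)) -> ~(q -> q) = ⊤ -> ⊥ = ⊥
(p <-> q) & ((q -> ~(p | q)) -> ~(q -> q)) = ½ & ⊥ = ⊥

⊥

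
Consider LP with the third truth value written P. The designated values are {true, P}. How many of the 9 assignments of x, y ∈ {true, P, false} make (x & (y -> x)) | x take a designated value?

Of the 9 assignments, 6 give a value in {true, P}.

6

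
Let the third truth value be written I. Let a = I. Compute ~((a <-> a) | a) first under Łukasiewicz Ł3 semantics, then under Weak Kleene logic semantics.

false; I

In Łukasiewicz Ł3: a <-> a = I <-> I = true
(a <-> a) | a = true | I = true
~((a <-> a) | a) = ~true = false
In Weak Kleene logic: a <-> a = I <-> I = I
(a <-> a) | a = I | I = I
~((a <-> a) | a) = ~I = I
They differ because Łukasiewicz Ł3 and Weak Kleene logic treat I differently under the binary connectives.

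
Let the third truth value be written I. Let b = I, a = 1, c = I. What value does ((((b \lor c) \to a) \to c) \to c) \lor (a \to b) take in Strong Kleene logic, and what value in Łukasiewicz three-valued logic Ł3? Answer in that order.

I; 1

In Strong Kleene logic: b \lor c = I \lor I = I
(b \lor c) \to a = I \to 1 = 1  [\lnot I \lor 1]
((b \lor c) \to a) \to c = 1 \to I = I
(((b \lor c) \to a) \to c) \to c = I \to I = I
a \to b = 1 \to I = I
((((b \lor c) \to a) \to c) \to c) \lor (a \to b) = I \lor I = I
In Łukasiewicz three-valued logic Ł3: b \lor c = I \lor I = I
(b \lor c) \to a = I \to 1 = 1  [min(1, 1−½+1)]
((b \lor c) \to a) \to c = 1 \to I = I
(((b \lor c) \to a) \to c) \to c = I \to I = 1
a \to b = 1 \to I = I
((((b \lor c) \to a) \to c) \to c) \lor (a \to b) = 1 \lor I = 1
They differ because Strong Kleene logic and Łukasiewicz three-valued logic Ł3 treat I differently under implication.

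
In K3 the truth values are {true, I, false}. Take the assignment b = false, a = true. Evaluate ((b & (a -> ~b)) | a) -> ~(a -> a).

~b = ~false = true
a -> ~b = true -> true = true
b & (a -> ~b) = false & true = false
(b & (a -> ~b)) | a = false | true = true
a -> a = true -> true = true
~(a -> a) = ~true = false
((b & (a -> ~b)) | a) -> ~(a -> a) = true -> false = false

false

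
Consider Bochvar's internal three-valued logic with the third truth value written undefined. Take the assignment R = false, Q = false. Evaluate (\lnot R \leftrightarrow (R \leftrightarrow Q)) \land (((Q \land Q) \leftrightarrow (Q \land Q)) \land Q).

\lnot R = \lnot false = true
R \leftrightarrow Q = false \leftrightarrow false = true
\lnot R \leftrightarrow (R \leftrightarrow Q) = true \leftrightarrow true = true
Q \land Q = false \land false = false
Q \land Q = false \land false = false
(Q \land Q) \leftrightarrow (Q \land Q) = false \leftrightarrow false = true
((Q \land Q) \leftrightarrow (Q \land Q)) \land Q = true \land false = false
(\lnot R \leftrightarrow (R \leftrightarrow Q)) \land (((Q \land Q) \leftrightarrow (Q \land Q)) \land Q) = true \land false = false

false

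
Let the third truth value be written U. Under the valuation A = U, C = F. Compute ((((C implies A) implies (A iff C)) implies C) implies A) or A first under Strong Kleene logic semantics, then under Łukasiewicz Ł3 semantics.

In Strong Kleene logic: C implies A = F implies U = T  [not F or U]
A iff C = U iff F = U
(C implies A) implies (A iff C) = T implies U = U
((C implies A) implies (A iff C)) implies C = U implies F = U
(((C implies A) implies (A iff C)) implies C) implies A = U implies U = U
((((C implies A) implies (A iff C)) implies C) implies A) or A = U or U = U
In Łukasiewicz Ł3: C implies A = F implies U = T  [min(1, 1−0+½)]
A iff C = U iff F = U
(C implies A) implies (A iff C) = T implies U = U
((C implies A) implies (A iff C)) implies C = U implies F = U
(((C implies A) implies (A iff C)) implies C) implies A = U implies U = T
((((C implies A) implies (A iff C)) implies C) implies A) or A = T or U = T
They differ because Strong Kleene logic and Łukasiewicz Ł3 treat U differently under implication.

U; T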